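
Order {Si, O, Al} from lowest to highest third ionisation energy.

IE_3 is the cost of taking one more electron from the +2 cation: Si²⁺ still has 2 valence electrons; O²⁺ still has 4 valence electrons; Al²⁺ still has 1 valence electron.
All are still removing valence electrons, so compare the +2 ions as you would atoms: IE_3 generally rises across a period (higher Z_eff) and falls down a group (larger shell), subject to the usual subshell exceptions.
Valence configurations: Si²⁺ [Ne]3s², O²⁺ [He]2s²2p², Al²⁺ [Ne]3s¹.
Approximate IE_3 values (kJ/mol): Si 3232, O 5300, Al 2745.
Putting it together, IE_3: Al < Si < O.

Al < Si < O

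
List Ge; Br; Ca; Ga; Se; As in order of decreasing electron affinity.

Ca is in period 4, group 2; Ga is in period 4, group 13; Ge is in period 4, group 14; As is in period 4, group 15; Se is in period 4, group 16; Br is in period 4, group 17.
Adding an electron releases more energy for atoms nearer the top right (short of the noble gases).
All lie in period 4; the across-period trend (electron affinity increases left to right) applies, with the exception below.
Note the exception: Ge has a higher electron affinity than As, contrary to the simple trend — adding an electron to As's half-filled 4p³ is unfavourable, so Ge (4p²) has the more exothermic EA.
For reference (kJ/mol): Ca 2, Ga 29, Ge 119, As 78, Se 195, Br 325.
So from highest to lowest: Br > Se > Ge > As > Ga > Ca.

Br > Se > Ge > As > Ga > Ca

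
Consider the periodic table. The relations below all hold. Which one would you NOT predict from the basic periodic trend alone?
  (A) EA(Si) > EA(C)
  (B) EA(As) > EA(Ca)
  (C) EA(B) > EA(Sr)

The general trend: electron affinity increases across a period and decreases down a group.
(A) Si (period 3, group 14) vs C (period 2, group 14): the stated order contradicts the simple trend.
(B) As (period 4, group 15) vs Ca (period 4, group 2): the stated order agrees with the simple trend.
(C) B (period 2, group 13) vs Sr (period 5, group 2): the stated order agrees with the simple trend.
The exception is (A): Si's larger, more diffuse 3p orbitals accept an added electron slightly more readily than C's compact 2p.

(A)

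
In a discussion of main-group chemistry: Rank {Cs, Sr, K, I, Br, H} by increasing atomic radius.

H is in period 1, group 1; K is in period 4, group 1; Br is in period 4, group 17; Sr is in period 5, group 2; I is in period 5, group 17; Cs is in period 6, group 1.
Atomic radius shrinks across a period as nuclear charge pulls the same shell inward, and grows down a group as new shells are added.
Neither a single period nor a single group — weigh both effects.
Br > H: period and group pull opposite ways; the down-group shift dominates (114 vs 32 pm).
I > Br: they share group 17; the group trend gives I the larger value.
Sr > I: both are in period 5; the period trend gives Sr the larger value.
K > Sr: the two effects oppose for this pair; the across-period effect wins (196 vs 185 pm).
Cs > K: Cs sits below K in group 1, so the down-group effect alone puts Cs larger.
Tabulated atomic radius (pm): H 32, K 196, Br 114, Sr 185, I 133, Cs 232.
So from smallest to largest: H < Br < I < Sr < K < Cs.

H < Br < I < Sr < K < Cs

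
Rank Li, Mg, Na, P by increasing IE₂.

Mg, P, Na, Li

After 1 electron has been removed, what remains? Li⁺ is the bare [He] core; Mg⁺ still has 1 valence electron; Na⁺ is the bare [Ne] core; P⁺ still has 4 valence electrons.
Core electrons are held far more tightly than valence electrons, so Na and Li top the IE_2 order.
Valence configurations: Mg⁺ [Ne]3s¹, P⁺ [Ne]3s²3p².
Tabulated IE_2 (kJ/mol): Li 7298, Mg 1451, Na 4562, P 1907.
Putting it together, IE_2: Mg < P < Na < Li.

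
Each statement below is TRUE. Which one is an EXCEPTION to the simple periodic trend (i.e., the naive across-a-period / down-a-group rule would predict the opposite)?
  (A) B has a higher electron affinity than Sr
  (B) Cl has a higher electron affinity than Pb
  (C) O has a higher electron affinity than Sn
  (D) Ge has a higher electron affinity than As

The general trend: electron affinity increases across a period and decreases down a group.
(A) B (period 2, group 13) vs Sr (period 5, group 2): the stated order agrees with the simple trend.
(B) Cl (period 3, group 17) vs Pb (period 6, group 14): the stated order agrees with the simple trend.
(C) O (period 2, group 16) vs Sn (period 5, group 14): the stated order agrees with the simple trend.
(D) Ge (period 4, group 14) vs As (period 4, group 15): the stated order contradicts the simple trend.
The exception is (D): adding an electron to As's half-filled 4p³ is unfavourable, so Ge (4p²) has the more exothermic EA.

(D)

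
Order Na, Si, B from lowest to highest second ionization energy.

After 1 electron has been removed, what remains? Na⁺ is the bare [Ne] core; Si⁺ still has 3 valence electrons; B⁺ still has 2 valence electrons.
Pulling an electron out of a noble-gas core costs far more than removing a remaining valence electron, so Na sits at the high end of IE_2.
Valence configurations: Si⁺ [Ne]3s²3p¹, B⁺ [He]2s².
Tabulated IE_2 (kJ/mol): Na 4562, Si 1577, B 2427.
Overall IE_2 order: Si < B < Na.

Si < B < Na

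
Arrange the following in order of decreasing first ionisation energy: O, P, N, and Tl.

Across a period the outer electron is held more tightly (higher IE₁); down a group it sits in a higher shell, more shielded, and comes off more easily.
Here both period and group differ, so the two effects have to be weighed against each other.
P > Tl: both effects reinforce here, so P is clearly the higher of the two.
O > P: both effects reinforce here, so O is clearly the higher of the two.
N > O: this pair runs against the simple trend — see the exception note.
Note the exception: N has a higher first ionization energy than O, contrary to the simple trend — pairing an electron in O's 2p⁴ costs repulsion energy, so O ionizes more easily than half-filled N (2p³).
Tabulated first ionization energy (kJ/mol): N 1402, O 1314, P 1012, Tl 589.
So from highest to lowest: N > O > P > Tl.

N > O > P > Tl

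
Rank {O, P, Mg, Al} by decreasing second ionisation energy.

O > P > Al > Mg

The second ionization energy removes an electron from the +1 ion. For each element: O⁺ still has 5 valence electrons; P⁺ still has 4 valence electrons; Mg⁺ still has 1 valence electron; Al⁺ still has 2 valence electrons.
All are still removing valence electrons, so compare the +1 ions as you would atoms: IE_2 generally rises across a period (higher Z_eff) and falls down a group (larger shell), subject to the usual subshell exceptions.
Valence configurations: O⁺ [He]2s²2p³, P⁺ [Ne]3s²3p², Mg⁺ [Ne]3s¹, Al⁺ [Ne]3s².
The numbers (kJ/mol): O 3388, P 1907, Mg 1451, Al 1817.
Overall IE_2 order: Mg < Al < P < O.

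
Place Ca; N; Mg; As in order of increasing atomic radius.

N is in period 2, group 15; Mg is in period 3, group 2; Ca is in period 4, group 2; As is in period 4, group 15.
Across a period the added protons contract the valence shell; down a group each new principal shell makes the atom larger.
Here both period and group differ, so the two effects have to be weighed against each other.
As > N: they share group 15; the group trend gives As the larger value.
Mg > As: the two effects oppose for this pair; the across-period effect wins (139 vs 121 pm).
Ca > Mg: Ca sits below Mg in group 2, so the down-group effect alone puts Ca larger.
For reference (pm): N 71, Mg 139, Ca 171, As 121.
So from smallest to largest: N < As < Mg < Ca.

N < As < Mg < Ca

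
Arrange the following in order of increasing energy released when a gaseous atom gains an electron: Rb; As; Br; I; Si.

Rb, As, Si, I, Br

Si is in period 3, group 14; As is in period 4, group 15; Br is in period 4, group 17; Rb is in period 5, group 1; I is in period 5, group 17.
EA tends to increase across a period and decrease down a group, though the pattern is less regular than for IE or radius.
These span different periods and groups, so the two trends combine.
As > Rb: relative to Rb, both the across-period and down-group shifts push As's electron affinity up.
Si > As: the two effects oppose for this pair; the down-group effect wins (134 vs 78 kJ/mol).
I > Si: period and group pull opposite ways; the across-period shift dominates (295 vs 134 kJ/mol).
Br > I: they share group 17; the group trend gives Br the larger value.
For reference (kJ/mol): Si 134, As 78, Br 325, Rb 47, I 295.
So from lowest to highest: Rb < As < Si < I < Br.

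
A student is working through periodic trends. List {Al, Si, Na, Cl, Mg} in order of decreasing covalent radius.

Na, Mg, Al, Si, Cl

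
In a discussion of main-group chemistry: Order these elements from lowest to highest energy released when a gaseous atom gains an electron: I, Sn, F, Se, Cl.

Sn < Se < I < F < Cl

F is in period 2, group 17; Cl is in period 3, group 17; Se is in period 4, group 16; Sn is in period 5, group 14; I is in period 5, group 17.
Electron affinity generally becomes more exothermic across a period toward the halogens and less exothermic down a group.
These span different periods and groups, so the two trends combine.
Se > Sn: relative to Sn, both the across-period and down-group shifts push Se's electron affinity up.
I > Se: the two effects oppose for this pair; the across-period effect wins (295 vs 195 kJ/mol).
F > I: they share group 17; the group trend gives F the larger value.
Cl > F: this pair runs against the simple trend — see the exception note.
Note the exception: Cl has a higher electron affinity than F, contrary to the simple trend — F's small 2p subshell makes the incoming electron feel strong e⁻–e⁻ repulsion, so Cl actually releases more energy on gaining an electron.
Approximate values (kJ/mol): F 328, Cl 349, Se 195, Sn 107, I 295.
So from lowest to highest: Sn < Se < I < F < Cl.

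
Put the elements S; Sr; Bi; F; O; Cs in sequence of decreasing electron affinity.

F, S, O, Bi, Cs, Sr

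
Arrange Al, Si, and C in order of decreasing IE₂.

Consider each +1 ion: Al⁺ still has 2 valence electrons; Si⁺ still has 3 valence electrons; C⁺ still has 3 valence electrons.
All are still removing valence electrons, so compare the +1 ions as you would atoms: IE_2 generally rises across a period (higher Z_eff) and falls down a group (larger shell), subject to the usual subshell exceptions.
Valence configurations: Al⁺ [Ne]3s², Si⁺ [Ne]3s²3p¹, C⁺ [He]2s²2p¹.
Si⁺ loses a lone 3p electron whereas Al⁺ must break into a filled 3s² pair, so IE_2(Al) > IE_2(Si) even though Si has the higher nuclear charge.
Approximate IE_2 values (kJ/mol): Al 1817, Si 1577, C 2353.
Overall IE_2 order: Si < Al < C.

C > Al > Si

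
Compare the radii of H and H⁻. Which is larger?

H⁻

Forming H⁻ adds 1 electron to H. More electron–electron repulsion in the same shell, with unchanged nuclear charge, lets the cloud expand.
An anion is larger than its parent atom: H⁻ > H.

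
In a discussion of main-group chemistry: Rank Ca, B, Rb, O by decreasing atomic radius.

Radius decreases left→right (rising Z_eff, same n) and increases top→bottom (higher n).
Here both period and group differ, so the two effects have to be weighed against each other.
B > O: B lies to the left of O in period 2, so the across-period effect alone puts B larger.
Ca > B: both effects reinforce here, so Ca is clearly the larger of the two.
Rb > Ca: both effects reinforce here, so Rb is clearly the larger of the two.
Approximate values (pm): B 85, O 63, Ca 171, Rb 210.
So from largest to smallest: Rb > Ca > B > O.

Rb, Ca, B, O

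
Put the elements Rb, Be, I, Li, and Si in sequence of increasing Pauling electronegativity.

Rb < Li < Be < Si < I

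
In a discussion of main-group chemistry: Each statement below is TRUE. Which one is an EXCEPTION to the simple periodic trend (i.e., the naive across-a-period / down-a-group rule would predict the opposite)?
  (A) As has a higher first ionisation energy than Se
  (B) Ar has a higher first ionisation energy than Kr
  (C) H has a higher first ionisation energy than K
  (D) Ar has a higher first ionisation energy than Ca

The general trend: first ionisation energy increases across a period and decreases down a group.
(A) As (period 4, group 15) vs Se (period 4, group 16): the stated order contradicts the simple trend.
(B) Ar (period 3, group 18) vs Kr (period 4, group 18): the stated order agrees with the simple trend.
(C) H (period 1, group 1) vs K (period 4, group 1): the stated order agrees with the simple trend.
(D) Ar (period 3, group 18) vs Ca (period 4, group 2): the stated order agrees with the simple trend.
The exception is (A): Se (4p⁴) ionizes more easily than half-filled As (4p³).

(A)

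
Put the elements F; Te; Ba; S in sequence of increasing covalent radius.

F, S, Te, Ba

F is in period 2, group 17; S is in period 3, group 16; Te is in period 5, group 16; Ba is in period 6, group 2.
Across a period the added protons contract the valence shell; down a group each new principal shell makes the atom larger.
These span different periods and groups, so the two trends combine.
S > F: both effects reinforce here, so S is clearly the larger of the two.
Te > S: they share group 16; the group trend gives Te the larger value.
Ba > Te: both effects reinforce here, so Ba is clearly the larger of the two.
Approximate values (pm): F 64, S 103, Te 136, Ba 196.
So from smallest to largest: F < S < Te < Ba.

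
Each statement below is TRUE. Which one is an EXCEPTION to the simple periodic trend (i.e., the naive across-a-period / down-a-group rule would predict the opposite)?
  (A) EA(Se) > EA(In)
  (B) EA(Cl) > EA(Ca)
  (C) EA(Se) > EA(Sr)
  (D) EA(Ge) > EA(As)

The general trend: electron affinity increases across a period and decreases down a group.
(A) Se (period 4, group 16) vs In (period 5, group 13): the stated order agrees with the simple trend.
(B) Cl (period 3, group 17) vs Ca (period 4, group 2): the stated order agrees with the simple trend.
(C) Se (period 4, group 16) vs Sr (period 5, group 2): the stated order agrees with the simple trend.
(D) Ge (period 4, group 14) vs As (period 4, group 15): the stated order contradicts the simple trend.
The exception is (D): adding an electron to As's half-filled 4p³ is unfavourable, so Ge (4p²) has the more exothermic EA.

(D)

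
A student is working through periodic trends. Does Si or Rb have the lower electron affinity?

Adding an electron releases more energy for atoms nearer the top right (short of the noble gases).
Neither a single period nor a single group — weigh both effects.
Si > Rb: both effects reinforce here, so Si is clearly the higher of the two.
Approximate values (kJ/mol): Si 134, Rb 47.
So Rb has the lower electron affinity (Rb < Si).

Rb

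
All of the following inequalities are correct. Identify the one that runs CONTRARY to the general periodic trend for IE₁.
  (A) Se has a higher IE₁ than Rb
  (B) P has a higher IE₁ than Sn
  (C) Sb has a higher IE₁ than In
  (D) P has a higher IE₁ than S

(D)

The general trend: IE₁ increases across a period and decreases down a group.
(A) Se (period 4, group 16) vs Rb (period 5, group 1): the stated order agrees with the simple trend.
(B) P (period 3, group 15) vs Sn (period 5, group 14): the stated order agrees with the simple trend.
(C) Sb (period 5, group 15) vs In (period 5, group 13): the stated order agrees with the simple trend.
(D) P (period 3, group 15) vs S (period 3, group 16): the stated order contradicts the simple trend.
The exception is (D): S (3p⁴) ionizes more easily than half-filled P (3p³) because the paired 3p electron in S is pushed out by e⁻–e⁻ repulsion.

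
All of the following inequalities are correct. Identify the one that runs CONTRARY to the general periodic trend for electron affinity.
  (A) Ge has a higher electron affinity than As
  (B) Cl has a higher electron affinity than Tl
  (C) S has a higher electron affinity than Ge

The general trend: electron affinity increases across a period and decreases down a group.
(A) Ge (period 4, group 14) vs As (period 4, group 15): the stated order contradicts the simple trend.
(B) Cl (period 3, group 17) vs Tl (period 6, group 13): the stated order agrees with the simple trend.
(C) S (period 3, group 16) vs Ge (period 4, group 14): the stated order agrees with the simple trend.
The exception is (A): adding an electron to As's half-filled 4p³ is unfavourable, so Ge (4p²) has the more exothermic EA.

(A)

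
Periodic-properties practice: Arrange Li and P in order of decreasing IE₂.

After 1 electron has been removed, what remains? Li⁺ is the bare [He] core; P⁺ still has 4 valence electrons.
Core electrons are held far more tightly than valence electrons, so Li tops the IE_2 order.
Approximate IE_2 values (kJ/mol): Li 7298, P 1907.
Hence IE_2: P < Li.

Li, P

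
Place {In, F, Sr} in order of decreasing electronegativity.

F, In, Sr

F is in period 2, group 17; Sr is in period 5, group 2; In is in period 5, group 13.
EN rises left→right (higher Z_eff, smaller atoms) and falls top→bottom (larger, more shielded atoms).
Here both period and group differ, so the two effects have to be weighed against each other.
In > Sr: In lies to the right of Sr in period 5, so the across-period effect alone puts In higher.
F > In: both effects reinforce here, so F is clearly the higher of the two.
Approximate values (Pauling): F 3.98, Sr 0.95, In 1.78.
So from highest to lowest: F > In > Sr.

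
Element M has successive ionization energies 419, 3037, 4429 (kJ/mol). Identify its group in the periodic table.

Look for the largest jump between consecutive ionization energies: IE2/IE1 ≈ 7.2, far larger than any earlier ratio.
That jump marks the point where a core electron is being removed. So the atom has 1 valence electron.
A main-group element with 1 valence electron is in group 1.

Group 1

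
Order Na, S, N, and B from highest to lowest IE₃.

IE_3 is the cost of taking one more electron from the +2 cation: Na²⁺ is already 1 electron into the core; S²⁺ still has 4 valence electrons; N²⁺ still has 3 valence electrons; B²⁺ still has 1 valence electron.
Breaking into a closed-shell core is much more expensive than removing a leftover valence electron — Na has the largest IE_3 here.
Valence configurations: S²⁺ [Ne]3s²3p², N²⁺ [He]2s²2p¹, B²⁺ [He]2s¹.
Approximate IE_3 values (kJ/mol): Na 6910, S 3357, N 4578, B 3660.
So the third ionization energies run S < B < N < Na.

Na > N > B > S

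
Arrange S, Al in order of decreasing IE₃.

The third ionization energy removes an electron from the +2 ion. For each element: S²⁺ still has 4 valence electrons; Al²⁺ still has 1 valence electron.
All are still removing valence electrons, so compare the +2 ions as you would atoms: IE_3 generally rises across a period (higher Z_eff) and falls down a group (larger shell), subject to the usual subshell exceptions.
Valence configurations: S²⁺ [Ne]3s²3p², Al²⁺ [Ne]3s¹.
The numbers (kJ/mol): S 3357, Al 2745.
So the third ionization energies run Al < S.

S, Al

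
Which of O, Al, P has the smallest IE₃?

Al

The third ionization energy removes an electron from the +2 ion. For each element: O²⁺ still has 4 valence electrons; Al²⁺ still has 1 valence electron; P²⁺ still has 3 valence electrons.
All are still removing valence electrons, so compare the +2 ions as you would atoms: IE_3 generally rises across a period (higher Z_eff) and falls down a group (larger shell), subject to the usual subshell exceptions.
Valence configurations: O²⁺ [He]2s²2p², Al²⁺ [Ne]3s¹, P²⁺ [Ne]3s²3p¹.
Approximate IE_3 values (kJ/mol): O 5300, Al 2745, P 2914.
Hence IE_3: Al < P < O.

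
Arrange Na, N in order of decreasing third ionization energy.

Consider each +2 ion: Na²⁺ is already 1 electron into the core; N²⁺ still has 3 valence electrons.
Pulling an electron out of a noble-gas core costs far more than removing a remaining valence electron, so Na sits at the high end of IE_3.
Tabulated IE_3 (kJ/mol): Na 6910, N 4578.
Overall IE_3 order: N < Na.

Na > N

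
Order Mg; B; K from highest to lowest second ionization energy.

K > B > Mg

Consider each +1 ion: Mg⁺ still has 1 valence electron; B⁺ still has 2 valence electrons; K⁺ is the bare [Ar] core.
Pulling an electron out of a noble-gas core costs far more than removing a remaining valence electron, so K sits at the high end of IE_2.
Valence configurations: Mg⁺ [Ne]3s¹, B⁺ [He]2s².
The numbers (kJ/mol): Mg 1451, B 2427, K 3052.
So the second ionization energies run Mg < B < K.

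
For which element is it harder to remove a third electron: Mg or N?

The third ionization energy removes an electron from the +2 ion. For each element: Mg²⁺ is the bare [Ne] core; N²⁺ still has 3 valence electrons.
Pulling an electron out of a noble-gas core costs far more than removing a remaining valence electron, so Mg sits at the high end of IE_3.
The numbers (kJ/mol): Mg 7733, N 4578.
Hence IE_3: N < Mg.

Mg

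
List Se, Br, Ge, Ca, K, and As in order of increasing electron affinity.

Ca < K < As < Ge < Se < Br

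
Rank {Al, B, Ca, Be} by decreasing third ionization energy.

Be, Ca, B, Al

The third ionization energy removes an electron from the +2 ion. For each element: Al²⁺ still has 1 valence electron; B²⁺ still has 1 valence electron; Ca²⁺ is the bare [Ar] core; Be²⁺ is the bare [He] core.
Pulling an electron out of a noble-gas core costs far more than removing a remaining valence electron, so Ca and Be sit at the high end of IE_3.
Valence configurations: Al²⁺ [Ne]3s¹, B²⁺ [He]2s¹.
The numbers (kJ/mol): Al 2745, B 3660, Ca 4912, Be 14849.
Putting it together, IE_3: Al < B < Ca < Be.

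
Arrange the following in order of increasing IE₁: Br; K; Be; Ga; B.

Be is in period 2, group 2; B is in period 2, group 13; K is in period 4, group 1; Ga is in period 4, group 13; Br is in period 4, group 17.
First ionization energy rises across a period (greater Z_eff holds electrons more tightly) and falls down a group (valence electrons are farther from the nucleus).
Here both period and group differ, so the two effects have to be weighed against each other.
Ga > K: Ga lies to the right of K in period 4, so the across-period effect alone puts Ga higher.
B > Ga: they share group 13; the group trend gives B the larger value.
Be > B: this pair runs against the simple trend — see the exception note.
Br > Be: the two effects oppose for this pair; the across-period effect wins (1140 vs 900 kJ/mol).
Note the exception: Be has a higher first ionization energy than B, contrary to the simple trend — removing B's lone 2p electron is easier than breaking Be's filled 2s².
Approximate values (kJ/mol): Be 900, B 801, K 419, Ga 579, Br 1140.
So from lowest to highest: K < Ga < B < Be < Br.

K < Ga < B < Be < Br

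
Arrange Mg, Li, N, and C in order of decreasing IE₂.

The second ionization energy removes an electron from the +1 ion. For each element: Mg⁺ still has 1 valence electron; Li⁺ is the bare [He] core; N⁺ still has 4 valence electrons; C⁺ still has 3 valence electrons.
Core electrons are held far more tightly than valence electrons, so Li tops the IE_2 order.
Valence configurations: Mg⁺ [Ne]3s¹, N⁺ [He]2s²2p², C⁺ [He]2s²2p¹.
The numbers (kJ/mol): Mg 1451, Li 7298, N 2856, C 2353.
Hence IE_2: Mg < C < N < Li.

Li > N > C > Mg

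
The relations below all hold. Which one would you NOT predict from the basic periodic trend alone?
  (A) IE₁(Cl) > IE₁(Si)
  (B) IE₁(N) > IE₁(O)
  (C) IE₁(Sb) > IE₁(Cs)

(B)

The general trend: first ionization energy increases across a period and decreases down a group.
(A) Cl (period 3, group 17) vs Si (period 3, group 14): the stated order agrees with the simple trend.
(B) N (period 2, group 15) vs O (period 2, group 16): the stated order contradicts the simple trend.
(C) Sb (period 5, group 15) vs Cs (period 6, group 1): the stated order agrees with the simple trend.
The exception is (B): pairing an electron in O's 2p⁴ costs repulsion energy, so O ionizes more easily than half-filled N (2p³).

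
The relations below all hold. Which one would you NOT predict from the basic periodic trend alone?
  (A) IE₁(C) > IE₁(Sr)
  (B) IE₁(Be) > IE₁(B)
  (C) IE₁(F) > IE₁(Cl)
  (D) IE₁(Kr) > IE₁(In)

(B)

The general trend: first ionisation energy increases across a period and decreases down a group.
(A) C (period 2, group 14) vs Sr (period 5, group 2): the stated order agrees with the simple trend.
(B) Be (period 2, group 2) vs B (period 2, group 13): the stated order contradicts the simple trend.
(C) F (period 2, group 17) vs Cl (period 3, group 17): the stated order agrees with the simple trend.
(D) Kr (period 4, group 18) vs In (period 5, group 13): the stated order agrees with the simple trend.
The exception is (B): removing B's lone 2p electron is easier than breaking Be's filled 2s².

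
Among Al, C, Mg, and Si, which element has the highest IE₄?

Al

After 3 electrons have been removed, what remains? Al³⁺ is the bare [Ne] core; C³⁺ still has 1 valence electron; Mg³⁺ is already 1 electron into the core; Si³⁺ still has 1 valence electron.
Breaking into a closed-shell core is much more expensive than removing a leftover valence electron — Mg and Al have the largest IE_4 here.
Valence configurations: C³⁺ [He]2s¹, Si³⁺ [Ne]3s¹.
The numbers (kJ/mol): Al 11577, C 6223, Mg 10543, Si 4356.
Putting it together, IE_4: Si < C < Mg < Al.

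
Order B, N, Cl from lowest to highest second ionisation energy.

The second ionization energy removes an electron from the +1 ion. For each element: B⁺ still has 2 valence electrons; N⁺ still has 4 valence electrons; Cl⁺ still has 6 valence electrons.
All are still removing valence electrons, so compare the +1 ions as you would atoms: IE_2 generally rises across a period (higher Z_eff) and falls down a group (larger shell), subject to the usual subshell exceptions.
Valence configurations: B⁺ [He]2s², N⁺ [He]2s²2p², Cl⁺ [Ne]3s²3p⁴.
The numbers (kJ/mol): B 2427, N 2856, Cl 2298.
Overall IE_2 order: Cl < B < N.

Cl < B < N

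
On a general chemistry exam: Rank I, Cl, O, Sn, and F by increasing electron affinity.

Sn < O < I < F < Cl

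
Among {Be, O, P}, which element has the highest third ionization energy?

The third ionization energy removes an electron from the +2 ion. For each element: Be²⁺ is the bare [He] core; O²⁺ still has 4 valence electrons; P²⁺ still has 3 valence electrons.
Pulling an electron out of a noble-gas core costs far more than removing a remaining valence electron, so Be sits at the high end of IE_3.
Valence configurations: O²⁺ [He]2s²2p², P²⁺ [Ne]3s²3p¹.
The numbers (kJ/mol): Be 14849, O 5300, P 2914.
Hence IE_3: P < O < Be.

Be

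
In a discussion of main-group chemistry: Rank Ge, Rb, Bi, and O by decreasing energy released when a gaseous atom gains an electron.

O > Ge > Bi > Rb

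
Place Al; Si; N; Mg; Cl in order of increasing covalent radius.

N is in period 2, group 15; Mg is in period 3, group 2; Al is in period 3, group 13; Si is in period 3, group 14; Cl is in period 3, group 17.
Atomic radius shrinks across a period as nuclear charge pulls the same shell inward, and grows down a group as new shells are added.
These span different periods and groups, so the two trends combine.
Cl > N: period and group pull opposite ways; the down-group shift dominates (99 vs 71 pm).
Si > Cl: Si lies to the left of Cl in period 3, so the across-period effect alone puts Si larger.
Al > Si: Al lies to the left of Si in period 3, so the across-period effect alone puts Al larger.
Mg > Al: both are in period 3; the period trend gives Mg the larger value.
Approximate values (pm): N 71, Mg 139, Al 126, Si 116, Cl 99.
So from smallest to largest: N < Cl < Si < Al < Mg.

N < Cl < Si < Al < Mg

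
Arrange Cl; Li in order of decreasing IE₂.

The second ionization energy removes an electron from the +1 ion. For each element: Cl⁺ still has 6 valence electrons; Li⁺ is the bare [He] core.
Core electrons are held far more tightly than valence electrons, so Li tops the IE_2 order.
The numbers (kJ/mol): Cl 2298, Li 7298.
So the second ionization energies run Cl < Li.

Li, Cl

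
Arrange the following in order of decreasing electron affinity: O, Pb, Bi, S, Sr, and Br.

O is in period 2, group 16; S is in period 3, group 16; Br is in period 4, group 17; Sr is in period 5, group 2; Pb is in period 6, group 14; Bi is in period 6, group 15.
EA tends to increase across a period and decrease down a group, though the pattern is less regular than for IE or radius.
These span different periods and groups, so the two trends combine.
Pb > Sr: the two effects oppose for this pair; the across-period effect wins (35 vs 5 kJ/mol).
Bi > Pb: both are in period 6; the period trend gives Bi the larger value.
O > Bi: relative to Bi, both the across-period and down-group shifts push O's electron affinity up.
S > O: this pair runs against the simple trend — see the exception note.
Br > S: the two effects oppose for this pair; the across-period effect wins (325 vs 200 kJ/mol).
Note the exception: S has a higher electron affinity than O, contrary to the simple trend — the compact 2p subshell of O repels the added electron more than S's larger 3p does.
Approximate values (kJ/mol): O 141, S 200, Br 325, Sr 5, Pb 35, Bi 91.
So from highest to lowest: Br > S > O > Bi > Pb > Sr.

Br > S > O > Bi > Pb > Sr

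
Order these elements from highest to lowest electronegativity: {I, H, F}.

F, I, H

H is in period 1, group 1; F is in period 2, group 17; I is in period 5, group 17.
Electronegativity increases across a period and decreases down a group, tracking effective nuclear charge and atomic size.
Here both period and group differ, so the two effects have to be weighed against each other.
I > H: period and group pull opposite ways; the across-period shift dominates (2.66 vs 2.20).
F > I: they share group 17; the group trend gives F the larger value.
Approximate values (Pauling): H 2.20, F 3.98, I 2.66.
So from highest to lowest: F > I > H.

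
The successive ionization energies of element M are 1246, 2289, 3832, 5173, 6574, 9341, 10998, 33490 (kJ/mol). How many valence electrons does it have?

7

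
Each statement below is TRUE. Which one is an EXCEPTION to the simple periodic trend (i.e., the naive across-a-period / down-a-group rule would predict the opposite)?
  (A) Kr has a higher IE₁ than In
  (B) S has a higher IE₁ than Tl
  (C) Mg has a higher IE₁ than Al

The general trend: IE₁ increases across a period and decreases down a group.
(A) Kr (period 4, group 18) vs In (period 5, group 13): the stated order agrees with the simple trend.
(B) S (period 3, group 16) vs Tl (period 6, group 13): the stated order agrees with the simple trend.
(C) Mg (period 3, group 2) vs Al (period 3, group 13): the stated order contradicts the simple trend.
The exception is (C): Al's single 3p electron is easier to remove than one from Mg's filled 3s².

(C)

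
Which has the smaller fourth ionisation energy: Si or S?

The fourth ionization energy removes an electron from the +3 ion. For each element: Si³⁺ still has 1 valence electron; S³⁺ still has 3 valence electrons.
All are still removing valence electrons, so compare the +3 ions as you would atoms: IE_4 generally rises across a period (higher Z_eff) and falls down a group (larger shell), subject to the usual subshell exceptions.
Valence configurations: Si³⁺ [Ne]3s¹, S³⁺ [Ne]3s²3p¹.
The numbers (kJ/mol): Si 4356, S 4556.
Overall IE_4 order: Si < S.

Si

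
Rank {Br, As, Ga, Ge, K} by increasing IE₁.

K is in period 4, group 1; Ga is in period 4, group 13; Ge is in period 4, group 14; As is in period 4, group 15; Br is in period 4, group 17.
First ionization energy rises across a period (greater Z_eff holds electrons more tightly) and falls down a group (valence electrons are farther from the nucleus).
All lie in period 4, so first ionization energy increases left to right.
So from lowest to highest: K < Ga < Ge < As < Br.

K < Ga < Ge < As < Br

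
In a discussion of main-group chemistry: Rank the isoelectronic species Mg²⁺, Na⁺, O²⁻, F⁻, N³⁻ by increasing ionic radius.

All of these have 10 electrons, so size is governed by nuclear charge alone: the more protons, the stronger the pull on the same electron cloud, and the smaller the ion.
Nuclear charges: Mg²⁺ (Z=12), Na⁺ (Z=11), F⁻ (Z=9), O²⁻ (Z=8), N³⁻ (Z=7).
Smallest to largest: Mg²⁺ < Na⁺ < F⁻ < O²⁻ < N³⁻.

Mg²⁺ < Na⁺ < F⁻ < O²⁻ < N³⁻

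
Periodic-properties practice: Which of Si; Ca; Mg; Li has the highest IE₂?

Li

The second ionization energy removes an electron from the +1 ion. For each element: Si⁺ still has 3 valence electrons; Ca⁺ still has 1 valence electron; Mg⁺ still has 1 valence electron; Li⁺ is the bare [He] core.
Core electrons are held far more tightly than valence electrons, so Li tops the IE_2 order.
Valence configurations: Si⁺ [Ne]3s²3p¹, Ca⁺ [Ar]4s¹, Mg⁺ [Ne]3s¹.
The numbers (kJ/mol): Si 1577, Ca 1145, Mg 1451, Li 7298.
Hence IE_2: Ca < Mg < Si < Li.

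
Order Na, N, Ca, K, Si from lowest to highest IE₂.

Consider each +1 ion: Na⁺ is the bare [Ne] core; N⁺ still has 4 valence electrons; Ca⁺ still has 1 valence electron; K⁺ is the bare [Ar] core; Si⁺ still has 3 valence electrons.
Pulling an electron out of a noble-gas core costs far more than removing a remaining valence electron, so K and Na sit at the high end of IE_2.
Valence configurations: N⁺ [He]2s²2p², Ca⁺ [Ar]4s¹, Si⁺ [Ne]3s²3p¹.
Approximate IE_2 values (kJ/mol): Na 4562, N 2856, Ca 1145, K 3052, Si 1577.
Overall IE_2 order: Ca < Si < N < K < Na.

Ca < Si < N < K < Na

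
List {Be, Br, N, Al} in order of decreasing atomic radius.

Atomic radius shrinks across a period as nuclear charge pulls the same shell inward, and grows down a group as new shells are added.
Neither a single period nor a single group — weigh both effects.
Be > N: both are in period 2; the period trend gives Be the larger value.
Br > Be: period and group pull opposite ways; the down-group shift dominates (114 vs 102 pm).
Al > Br: the two effects oppose for this pair; the across-period effect wins (126 vs 114 pm).
For reference (pm): Be 102, N 71, Al 126, Br 114.
So from largest to smallest: Al > Br > Be > N.

Al > Br > Be > N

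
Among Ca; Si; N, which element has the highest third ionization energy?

Ca

IE_3 is the cost of taking one more electron from the +2 cation: Ca²⁺ is the bare [Ar] core; Si²⁺ still has 2 valence electrons; N²⁺ still has 3 valence electrons.
Breaking into a closed-shell core is much more expensive than removing a leftover valence electron — Ca has the largest IE_3 here.
Valence configurations: Si²⁺ [Ne]3s², N²⁺ [He]2s²2p¹.
Approximate IE_3 values (kJ/mol): Ca 4912, Si 3232, N 4578.
Overall IE_3 order: Si < N < Ca.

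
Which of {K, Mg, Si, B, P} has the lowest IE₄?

Si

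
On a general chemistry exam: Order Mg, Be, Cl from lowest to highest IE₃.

Cl, Mg, Be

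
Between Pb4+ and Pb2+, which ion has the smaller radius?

Pb4+

Both ions have Z = 82 protons, but Pb4+ has lost more electrons, so its remaining electrons feel a larger effective nuclear charge per electron and are pulled in more tightly.
Higher positive charge → smaller ion, so Pb2+ > Pb4+.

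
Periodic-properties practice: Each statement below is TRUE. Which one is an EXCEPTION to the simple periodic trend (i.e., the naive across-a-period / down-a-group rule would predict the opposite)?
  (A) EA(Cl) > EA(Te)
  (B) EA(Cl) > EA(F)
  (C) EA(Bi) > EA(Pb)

(B)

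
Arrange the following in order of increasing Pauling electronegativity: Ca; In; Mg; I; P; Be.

Be is in period 2, group 2; Mg is in period 3, group 2; P is in period 3, group 15; Ca is in period 4, group 2; In is in period 5, group 13; I is in period 5, group 17.
Electronegativity increases across a period and decreases down a group, tracking effective nuclear charge and atomic size.
These span different periods and groups, so the two trends combine.
Mg > Ca: Mg sits above Ca in group 2, so the down-group effect alone puts Mg higher.
Be > Mg: Be sits above Mg in group 2, so the down-group effect alone puts Be higher.
In > Be: period and group pull opposite ways; the across-period shift dominates (1.78 vs 1.57).
P > In: relative to In, both the across-period and down-group shifts push P's electronegativity up.
I > P: the two effects oppose for this pair; the across-period effect wins (2.66 vs 2.19).
Approximate values (Pauling): Be 1.57, Mg 1.31, P 2.19, Ca 1.00, In 1.78, I 2.66.
So from lowest to highest: Ca < Mg < Be < In < P < I.

Ca, Mg, Be, In, P, I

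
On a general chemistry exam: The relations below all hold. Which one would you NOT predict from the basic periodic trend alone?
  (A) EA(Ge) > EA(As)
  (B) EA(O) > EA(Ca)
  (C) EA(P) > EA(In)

(A)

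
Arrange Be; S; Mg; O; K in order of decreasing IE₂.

O, K, S, Be, Mg

The second ionization energy removes an electron from the +1 ion. For each element: Be⁺ still has 1 valence electron; S⁺ still has 5 valence electrons; Mg⁺ still has 1 valence electron; O⁺ still has 5 valence electrons; K⁺ is the bare [Ar] core.
Usually core removal costs more than valence removal, but here the competition is close: a tightly held n=2 valence electron can cost more to remove than an n=3 core electron, so the actual values have to decide it.
Valence configurations: Be⁺ [He]2s¹, S⁺ [Ne]3s²3p³, Mg⁺ [Ne]3s¹, O⁺ [He]2s²2p³.
Approximate IE_2 values (kJ/mol): Be 1757, S 2252, Mg 1451, O 3388, K 3052.
Putting it together, IE_2: Mg < Be < S < K < O.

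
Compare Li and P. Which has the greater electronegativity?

Electronegativity increases across a period and decreases down a group, tracking effective nuclear charge and atomic size.
These span different periods and groups, so the two trends combine.
P > Li: period and group pull opposite ways; the across-period shift dominates (2.19 vs 0.98).
Tabulated electronegativity (Pauling): Li 0.98, P 2.19.
So P has the greater electronegativity (P > Li).

P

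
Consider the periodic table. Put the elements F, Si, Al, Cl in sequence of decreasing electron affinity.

F is in period 2, group 17; Al is in period 3, group 13; Si is in period 3, group 14; Cl is in period 3, group 17.
Electron affinity generally becomes more exothermic across a period toward the halogens and less exothermic down a group.
Neither a single period nor a single group — weigh both effects.
Si > Al: Si lies to the right of Al in period 3, so the across-period effect alone puts Si higher.
F > Si: relative to Si, both the across-period and down-group shifts push F's electron affinity up.
Cl > F: this pair runs against the simple trend — see the exception note.
Note the exception: Cl has a higher electron affinity than F, contrary to the simple trend — F's small 2p subshell makes the incoming electron feel strong e⁻–e⁻ repulsion, so Cl actually releases more energy on gaining an electron.
Approximate values (kJ/mol): F 328, Al 42, Si 134, Cl 349.
So from highest to lowest: Cl > F > Si > Al.

Cl, F, Si, Al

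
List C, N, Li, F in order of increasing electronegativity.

Li < C < N < F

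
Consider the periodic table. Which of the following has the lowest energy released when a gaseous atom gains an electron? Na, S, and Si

Adding an electron releases more energy for atoms nearer the top right (short of the noble gases).
All lie in period 3, so electron affinity increases left to right.
The lowest energy released when a gaseous atom gains an electron among these belongs to Na.

Na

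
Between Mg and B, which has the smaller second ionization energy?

Consider each +1 ion: Mg⁺ still has 1 valence electron; B⁺ still has 2 valence electrons.
All are still removing valence electrons, so compare the +1 ions as you would atoms: IE_2 generally rises across a period (higher Z_eff) and falls down a group (larger shell), subject to the usual subshell exceptions.
Valence configurations: Mg⁺ [Ne]3s¹, B⁺ [He]2s².
Approximate IE_2 values (kJ/mol): Mg 1451, B 2427.
Putting it together, IE_2: Mg < B.

Mg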